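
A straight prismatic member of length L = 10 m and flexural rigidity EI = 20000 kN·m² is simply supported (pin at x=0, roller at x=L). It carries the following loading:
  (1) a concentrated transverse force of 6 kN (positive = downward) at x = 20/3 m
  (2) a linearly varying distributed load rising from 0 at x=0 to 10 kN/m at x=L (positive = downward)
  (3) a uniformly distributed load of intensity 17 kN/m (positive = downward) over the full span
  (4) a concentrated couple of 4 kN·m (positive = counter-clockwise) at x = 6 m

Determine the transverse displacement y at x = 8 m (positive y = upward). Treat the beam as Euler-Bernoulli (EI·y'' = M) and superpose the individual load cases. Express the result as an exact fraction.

y(8) = -3023/33750 m

Load 1 — point force P=6 kN at a=20/3 m (b=L-a=10/3):
  y_1 = -Pa(L-x)(2Lx-a²-x²)/(6LEI)  [x>a] = -6·(20/3)·(10-8)·(2·10·8-(20/3)²-8²)/(6·10·20000) = -58/16875 m
Load 2 — triangular load w₀=10 kN/m (0→w₀ over full span):
  y_2 = -w₀x(7L⁴-10L²x²+3x⁴)/(360LEI) = -10·8·(7·10⁴-10·10²·8²+3·8⁴)/(360·10·20000) = -127/6250 m
Load 3 — uniform load w=17 kN/m over full span:
  y_3 = -wx(L³-2Lx²+x³)/(24EI) = -17·8·(10³-2·10·8²+8³)/(24·20000) = -493/7500 m
Load 4 — applied couple M₀=4 kN·m at a=6 m (b=L-a=4):
  y_4 = (M₀x³/(6L)-M₀(x-a)²/2+C₁x)/EI  [x>a] with C₁=M₀(3b²-L²)/(6L)=-52/15 = (4·8³/(6·10)-4·(8-6)²/2+(-52/15)·8)/20000 = -1/12500 m
Superposition: y = Σ y_i = -3023/33750 m ≈ -0.089570 m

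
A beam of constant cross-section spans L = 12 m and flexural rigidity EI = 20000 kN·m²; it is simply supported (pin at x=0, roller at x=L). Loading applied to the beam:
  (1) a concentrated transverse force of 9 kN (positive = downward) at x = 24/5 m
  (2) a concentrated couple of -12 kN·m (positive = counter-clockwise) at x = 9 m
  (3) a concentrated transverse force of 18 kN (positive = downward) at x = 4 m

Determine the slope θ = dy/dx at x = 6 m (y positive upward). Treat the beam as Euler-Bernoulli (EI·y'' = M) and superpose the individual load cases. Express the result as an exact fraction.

θ(6) = 7319/5000000 rad

Load 1 — point force P=9 kN at a=24/5 m (b=L-a=36/5):
  θ_1 = -Pa(2L²-6Lx+3x²+a²)/(6LEI)  [x>a] = -9·(24/5)·(2·12²-6·12·6+3·6²+(24/5)²)/(6·12·20000) = 243/625000 rad
Load 2 — applied couple M₀=-12 kN·m at a=9 m (b=L-a=3):
  θ_2 = (M₀x²/(2L)+C₁)/EI  [x≤a] with C₁=M₀(3b²-L²)/(6L)=39/2 = ((-12)·6²/(2·12)+(39/2))/20000 = 3/40000 rad
Load 3 — point force P=18 kN at a=4 m (b=L-a=8):
  θ_3 = -Pa(2L²-6Lx+3x²+a²)/(6LEI)  [x>a] = -18·4·(2·12²-6·12·6+3·6²+4²)/(6·12·20000) = 1/1000 rad
Superposition: θ = Σ θ_i = 7319/5000000 rad ≈ 0.001464 rad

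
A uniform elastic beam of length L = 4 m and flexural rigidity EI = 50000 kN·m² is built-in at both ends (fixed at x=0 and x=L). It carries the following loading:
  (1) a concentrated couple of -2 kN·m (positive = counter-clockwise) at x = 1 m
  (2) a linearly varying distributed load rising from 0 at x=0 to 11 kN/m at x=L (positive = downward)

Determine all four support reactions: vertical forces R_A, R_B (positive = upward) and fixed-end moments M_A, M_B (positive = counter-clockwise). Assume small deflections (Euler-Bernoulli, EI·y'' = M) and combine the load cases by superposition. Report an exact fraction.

Load 1 — applied couple M₀=-2 kN·m at a=1 m (b=L-a=3):
  R_A = 6M₀ab/L³ = 6·(-2)·1·3/4³ = -9/16 kN
  M_A = M₀b(2a-b)/L² = (-2)·3·(2·1-3)/4² = 3/8 kN·m
  R_B = -6M₀ab/L³ = -6·(-2)·1·3/4³ = 9/16 kN
  M_B = M₀a(2b-a)/L² = (-2)·1·(2·3-1)/4² = -5/8 kN·m
Load 2 — triangular load w₀=11 kN/m (0→w₀ over full span):
  R_A = 3w₀L/20 = 3·11·4/20 = 33/5 kN
  M_A = w₀L²/30 = 11·4²/30 = 88/15 kN·m
  R_B = 7w₀L/20 = 7·11·4/20 = 77/5 kN
  M_B = -w₀L²/20 = -11·4²/20 = -44/5 kN·m
Superposition: R_A = 483/80 kN, M_A = 749/120 kN·m, R_B = 1277/80 kN, M_B = -377/40 kN·m

R_A = 483/80 kN, M_A = 749/120 kN·m, R_B = 1277/80 kN, M_B = -377/40 kN·m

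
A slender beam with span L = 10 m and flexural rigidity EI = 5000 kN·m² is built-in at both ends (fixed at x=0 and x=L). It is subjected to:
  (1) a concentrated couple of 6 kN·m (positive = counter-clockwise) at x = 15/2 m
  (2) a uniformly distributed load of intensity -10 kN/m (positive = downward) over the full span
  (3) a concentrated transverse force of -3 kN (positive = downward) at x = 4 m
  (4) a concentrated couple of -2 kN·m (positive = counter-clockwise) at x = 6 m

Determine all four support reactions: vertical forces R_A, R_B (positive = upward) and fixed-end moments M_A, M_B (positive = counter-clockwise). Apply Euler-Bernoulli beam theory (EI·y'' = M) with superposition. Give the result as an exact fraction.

R_A = -51557/1000 kN, M_A = -51851/600 kN·m, R_B = -51443/1000 kN, M_B = 50909/600 kN·m

Load 1 — applied couple M₀=6 kN·m at a=15/2 m (b=L-a=5/2):
  R_A = 6M₀ab/L³ = 6·6·(15/2)·(5/2)/10³ = 27/40 kN
  M_A = M₀b(2a-b)/L² = 6·(5/2)·(2·(15/2)-(5/2))/10² = 15/8 kN·m
  R_B = -6M₀ab/L³ = -6·6·(15/2)·(5/2)/10³ = -27/40 kN
  M_B = M₀a(2b-a)/L² = 6·(15/2)·(2·(5/2)-(15/2))/10² = -9/8 kN·m
Load 2 — uniform load w=-10 kN/m over full span:
  R_A = wL/2 = (-10)·10/2 = -50 kN
  M_A = wL²/12 = (-10)·10²/12 = -250/3 kN·m
  R_B = wL/2 = (-10)·10/2 = -50 kN
  M_B = -wL²/12 = -(-10)·10²/12 = 250/3 kN·m
Load 3 — point force P=-3 kN at a=4 m (b=L-a=6):
  R_A = Pb²(3a+b)/L³ = (-3)·6²·(3·4+6)/10³ = -243/125 kN
  M_A = Pab²/L² = (-3)·4·6²/10² = -108/25 kN·m
  R_B = Pa²(a+3b)/L³ = (-3)·4²·(4+3·6)/10³ = -132/125 kN
  M_B = -Pa²b/L² = -(-3)·4²·6/10² = 72/25 kN·m
Load 4 — applied couple M₀=-2 kN·m at a=6 m (b=L-a=4):
  R_A = 6M₀ab/L³ = 6·(-2)·6·4/10³ = -36/125 kN
  M_A = M₀b(2a-b)/L² = (-2)·4·(2·6-4)/10² = -16/25 kN·m
  R_B = -6M₀ab/L³ = -6·(-2)·6·4/10³ = 36/125 kN
  M_B = M₀a(2b-a)/L² = (-2)·6·(2·4-6)/10² = -6/25 kN·m
Superposition: R_A = -51557/1000 kN, M_A = -51851/600 kN·m, R_B = -51443/1000 kN, M_B = 50909/600 kN·m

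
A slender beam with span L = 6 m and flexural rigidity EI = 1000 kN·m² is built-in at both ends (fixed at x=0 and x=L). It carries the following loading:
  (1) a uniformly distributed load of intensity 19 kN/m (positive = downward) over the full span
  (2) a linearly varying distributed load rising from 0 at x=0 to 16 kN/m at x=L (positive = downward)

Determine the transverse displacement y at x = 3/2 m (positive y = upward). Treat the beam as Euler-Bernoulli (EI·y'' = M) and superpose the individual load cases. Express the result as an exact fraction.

Load 1 — uniform load w=19 kN/m over full span:
  y_1 = -wx²(L-x)²/(24EI) = -19·(3/2)²·(6-(3/2))²/(24·1000) = -4617/128000 m
Load 2 — triangular load w₀=16 kN/m (0→w₀ over full span):
  y_2 = -w₀x²(L-x)²(x+2L)/(120LEI) = -16·(3/2)²·(6-(3/2))²·((3/2)+2·6)/(120·6·1000) = -2187/160000 m
Superposition: y = Σ y_i = -31833/640000 m ≈ -0.049739 m

y(3/2) = -31833/640000 m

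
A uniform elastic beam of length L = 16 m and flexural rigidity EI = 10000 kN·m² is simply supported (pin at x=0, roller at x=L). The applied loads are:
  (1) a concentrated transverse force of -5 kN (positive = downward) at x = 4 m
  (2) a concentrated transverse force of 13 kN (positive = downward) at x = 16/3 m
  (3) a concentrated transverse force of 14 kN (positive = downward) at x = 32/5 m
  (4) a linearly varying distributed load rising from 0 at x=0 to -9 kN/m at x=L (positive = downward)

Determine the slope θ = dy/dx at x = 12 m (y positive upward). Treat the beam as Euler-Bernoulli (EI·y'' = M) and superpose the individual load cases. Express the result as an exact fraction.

Load 1 — point force P=-5 kN at a=4 m (b=L-a=12):
  θ_1 = -Pa(2L²-6Lx+3x²+a²)/(6LEI)  [x>a] = -(-5)·4·(2·16²-6·16·12+3·12²+4²)/(6·16·10000) = -1/250 rad
Load 2 — point force P=13 kN at a=16/3 m (b=L-a=32/3):
  θ_2 = -Pa(2L²-6Lx+3x²+a²)/(6LEI)  [x>a] = -13·(16/3)·(2·16²-6·16·12+3·12²+(16/3)²)/(6·16·10000) = 1313/101250 rad
Load 3 — point force P=14 kN at a=32/5 m (b=L-a=48/5):
  θ_3 = -Pa(2L²-6Lx+3x²+a²)/(6LEI)  [x>a] = -14·(32/5)·(2·16²-6·16·12+3·12²+(32/5)²)/(6·16·10000) = 1218/78125 rad
Load 4 — triangular load w₀=-9 kN/m (0→w₀ over full span):
  θ_4 = -w₀(7L⁴-30L²x²+15x⁴)/(360LEI) = -(-9)·(7·16⁴-30·16²·12²+15·12⁴)/(360·16·10000) = -1313/25000 rad
Superposition: θ = Σ θ_i = -1415561/50625000 rad ≈ -0.027962 rad

θ(12) = -1415561/50625000 rad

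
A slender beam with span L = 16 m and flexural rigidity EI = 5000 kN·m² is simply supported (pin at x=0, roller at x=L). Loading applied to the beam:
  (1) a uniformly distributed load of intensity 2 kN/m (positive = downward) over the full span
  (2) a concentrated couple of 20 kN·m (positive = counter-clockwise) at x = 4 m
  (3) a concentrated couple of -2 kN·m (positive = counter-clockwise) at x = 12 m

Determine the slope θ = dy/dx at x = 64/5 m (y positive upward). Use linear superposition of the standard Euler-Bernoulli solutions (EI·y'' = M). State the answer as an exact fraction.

Load 1 — uniform load w=2 kN/m over full span:
  θ_1 = -w(L³-6Lx²+4x³)/(24EI) = -2·(16³-6·16·(64/5)²+4·(64/5)³)/(24·5000) = 4224/78125 rad
Load 2 — applied couple M₀=20 kN·m at a=4 m (b=L-a=12):
  θ_2 = (M₀x²/(2L)-M₀(x-a)+C₁)/EI  [x>a] with C₁=M₀(3b²-L²)/(6L)=110/3 = (20·(64/5)²/(2·16)-20·((64/5)-4)+(110/3))/5000 = -277/37500 rad
Load 3 — applied couple M₀=-2 kN·m at a=12 m (b=L-a=4):
  θ_3 = (M₀x²/(2L)-M₀(x-a)+C₁)/EI  [x>a] with C₁=M₀(3b²-L²)/(6L)=13/3 = ((-2)·(64/5)²/(2·16)-(-2)·((64/5)-12)+(13/3))/5000 = -323/375000 rad
Superposition: θ = Σ θ_i = 28637/625000 rad ≈ 0.045819 rad

θ(64/5) = 28637/625000 rad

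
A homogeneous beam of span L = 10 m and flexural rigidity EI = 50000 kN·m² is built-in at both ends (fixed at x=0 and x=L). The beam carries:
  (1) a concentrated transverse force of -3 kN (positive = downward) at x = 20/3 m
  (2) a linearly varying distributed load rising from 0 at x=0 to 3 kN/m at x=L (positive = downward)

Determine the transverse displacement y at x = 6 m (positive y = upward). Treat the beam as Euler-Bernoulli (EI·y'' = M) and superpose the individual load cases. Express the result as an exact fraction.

y(6) = -159/312500 m

Load 1 — point force P=-3 kN at a=20/3 m (b=L-a=10/3):
  y_1 = -Pb²x²(3aL-(3a+b)x)/(6L³EI)  [x≤a] = -(-3)·(10/3)²·6²·(3·(20/3)·10-(3·(20/3)+(10/3))·6)/(6·10³·50000) = 3/12500 m
Load 2 — triangular load w₀=3 kN/m (0→w₀ over full span):
  y_2 = -w₀x²(L-x)²(x+2L)/(120LEI) = -3·6²·(10-6)²·(6+2·10)/(120·10·50000) = -117/156250 m
Superposition: y = Σ y_i = -159/312500 m ≈ -0.000509 m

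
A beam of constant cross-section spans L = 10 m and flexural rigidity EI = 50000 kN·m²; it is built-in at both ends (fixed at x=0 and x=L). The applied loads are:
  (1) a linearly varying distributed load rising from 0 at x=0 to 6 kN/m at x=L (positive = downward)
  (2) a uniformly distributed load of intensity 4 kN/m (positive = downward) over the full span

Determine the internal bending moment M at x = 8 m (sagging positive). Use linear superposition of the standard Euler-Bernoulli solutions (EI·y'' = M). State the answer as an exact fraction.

M(8) = -8/15 kN·m

Load 1 — triangular load w₀=6 kN/m (0→w₀ over full span):
  M_1 = 3w₀Lx/20 - w₀L²/30 - w₀x³/(6L) = 3·6·10·8/20 - 6·10²/30 - 6·8³/(6·10) = 4/5 kN·m
Load 2 — uniform load w=4 kN/m over full span:
  M_2 = wLx/2 - wL²/12 - wx²/2 = 4·10·8/2 - 4·10²/12 - 4·8²/2 = -4/3 kN·m
Superposition: M = Σ M_i = -8/15 kN·m ≈ -0.533333 kN·m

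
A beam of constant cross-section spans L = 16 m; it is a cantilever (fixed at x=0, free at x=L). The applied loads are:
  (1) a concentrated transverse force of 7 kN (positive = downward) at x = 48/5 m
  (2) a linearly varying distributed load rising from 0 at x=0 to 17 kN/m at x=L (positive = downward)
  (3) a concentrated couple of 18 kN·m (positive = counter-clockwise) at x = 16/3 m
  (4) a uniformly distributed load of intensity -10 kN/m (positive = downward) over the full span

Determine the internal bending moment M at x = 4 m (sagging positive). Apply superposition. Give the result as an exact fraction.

Load 1 — point force P=7 kN at a=48/5 m (b=L-a=32/5):
  M_1 = -P(a-x)  [x≤a] = -7·((48/5)-4) = -196/5 kN·m
Load 2 — triangular load w₀=17 kN/m (0→w₀ over full span):
  M_2 = w₀Lx/2 - w₀L²/3 - w₀x³/(6L) = 17·16·4/2 - 17·16²/3 - 17·4³/(6·16) = -918 kN·m
Load 3 — applied couple M₀=18 kN·m at a=16/3 m (b=L-a=32/3):
  M_3 = M₀  [x≤a] = 18 = 18 kN·m
Load 4 — uniform load w=-10 kN/m over full span:
  M_4 = -w(L-x)²/2 = -(-10)·(16-4)²/2 = 720 kN·m
Superposition: M = Σ M_i = -1096/5 kN·m ≈ -219.200000 kN·m

M(4) = -1096/5 kN·m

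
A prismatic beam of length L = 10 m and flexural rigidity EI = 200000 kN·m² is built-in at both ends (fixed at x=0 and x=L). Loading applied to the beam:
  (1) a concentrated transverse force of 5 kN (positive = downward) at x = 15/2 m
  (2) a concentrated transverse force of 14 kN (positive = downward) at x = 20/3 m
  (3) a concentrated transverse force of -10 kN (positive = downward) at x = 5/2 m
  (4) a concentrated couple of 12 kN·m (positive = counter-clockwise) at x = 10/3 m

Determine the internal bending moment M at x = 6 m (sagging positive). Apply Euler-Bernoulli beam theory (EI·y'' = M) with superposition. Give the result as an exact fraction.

Load 1 — point force P=5 kN at a=15/2 m (b=L-a=5/2):
  M_1 = Pb²(3a+b)x/L³ - Pab²/L²  [x≤a] = 5·(5/2)²·(3·(15/2)+(5/2))·6/10³ - 5·(15/2)·(5/2)²/10² = 75/32 kN·m
Load 2 — point force P=14 kN at a=20/3 m (b=L-a=10/3):
  M_2 = Pb²(3a+b)x/L³ - Pab²/L²  [x≤a] = 14·(10/3)²·(3·(20/3)+(10/3))·6/10³ - 14·(20/3)·(10/3)²/10² = 308/27 kN·m
Load 3 — point force P=-10 kN at a=5/2 m (b=L-a=15/2):
  M_3 = Pa²(a+3b)(L-x)/L³ - Pa²b/L²  [x>a] = (-10)·(5/2)²·((5/2)+3·(15/2))·(10-6)/10³ - (-10)·(5/2)²·(15/2)/10² = -25/16 kN·m
Load 4 — applied couple M₀=12 kN·m at a=10/3 m (b=L-a=20/3):
  M_4 = R_Ax - M_A - M₀  [x>a] with R_A=8/5, M_A=0 = (8/5)·6 - 0 - 12 = -12/5 kN·m
Superposition: M = Σ M_i = 42287/4320 kN·m ≈ 9.788657 kN·m

M(6) = 42287/4320 kN·m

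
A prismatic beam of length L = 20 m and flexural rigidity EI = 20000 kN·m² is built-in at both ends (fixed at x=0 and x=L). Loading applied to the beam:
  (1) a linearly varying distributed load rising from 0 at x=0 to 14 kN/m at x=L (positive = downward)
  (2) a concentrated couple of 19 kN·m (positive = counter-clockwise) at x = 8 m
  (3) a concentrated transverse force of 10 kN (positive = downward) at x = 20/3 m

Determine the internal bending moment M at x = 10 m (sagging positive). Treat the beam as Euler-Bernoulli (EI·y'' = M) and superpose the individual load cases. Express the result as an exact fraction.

Load 1 — triangular load w₀=14 kN/m (0→w₀ over full span):
  M_1 = 3w₀Lx/20 - w₀L²/30 - w₀x³/(6L) = 3·14·20·10/20 - 14·20²/30 - 14·10³/(6·20) = 350/3 kN·m
Load 2 — applied couple M₀=19 kN·m at a=8 m (b=L-a=12):
  M_2 = R_Ax - M_A - M₀  [x>a] with R_A=171/125, M_A=57/25 = (171/125)·10 - (57/25) - 19 = -38/5 kN·m
Load 3 — point force P=10 kN at a=20/3 m (b=L-a=40/3):
  M_3 = Pa²(a+3b)(L-x)/L³ - Pa²b/L²  [x>a] = 10·(20/3)²·((20/3)+3·(40/3))·(20-10)/20³ - 10·(20/3)²·(40/3)/20² = 100/9 kN·m
Superposition: M = Σ M_i = 5408/45 kN·m ≈ 120.177778 kN·m

M(10) = 5408/45 kN·m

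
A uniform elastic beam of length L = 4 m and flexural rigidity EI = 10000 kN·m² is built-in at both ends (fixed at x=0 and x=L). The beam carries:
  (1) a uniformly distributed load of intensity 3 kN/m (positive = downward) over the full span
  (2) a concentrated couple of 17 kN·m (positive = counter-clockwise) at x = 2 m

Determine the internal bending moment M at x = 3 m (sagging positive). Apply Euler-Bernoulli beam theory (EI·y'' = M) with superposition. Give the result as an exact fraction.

M(3) = -13/8 kN·m

Load 1 — uniform load w=3 kN/m over full span:
  M_1 = wLx/2 - wL²/12 - wx²/2 = 3·4·3/2 - 3·4²/12 - 3·3²/2 = 1/2 kN·m
Load 2 — applied couple M₀=17 kN·m at a=2 m (b=L-a=2):
  M_2 = R_Ax - M_A - M₀  [x>a] with R_A=51/8, M_A=17/4 = (51/8)·3 - (17/4) - 17 = -17/8 kN·m
Superposition: M = Σ M_i = -13/8 kN·m ≈ -1.625000 kN·m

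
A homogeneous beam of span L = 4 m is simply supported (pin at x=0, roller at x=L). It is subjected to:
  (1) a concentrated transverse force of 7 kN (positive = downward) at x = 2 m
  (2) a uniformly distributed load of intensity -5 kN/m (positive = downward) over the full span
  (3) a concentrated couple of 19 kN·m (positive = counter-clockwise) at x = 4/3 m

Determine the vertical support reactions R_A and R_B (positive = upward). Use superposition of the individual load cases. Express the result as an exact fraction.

Load 1 — point force P=7 kN at a=2 m (b=L-a=2):
  R_A = Pb/L = 7·2/4 = 7/2 kN
  R_B = Pa/L = 7·2/4 = 7/2 kN
Load 2 — uniform load w=-5 kN/m over full span:
  R_A = wL/2 = (-5)·4/2 = -10 kN
  R_B = wL/2 = (-5)·4/2 = -10 kN
Load 3 — applied couple M₀=19 kN·m at a=4/3 m (b=L-a=8/3):
  R_A = M₀/L = 19/4 kN
  R_B = -M₀/L = -19/4 kN
Superposition: R_A = -7/4 kN, R_B = -45/4 kN

R_A = -7/4 kN, R_B = -45/4 kN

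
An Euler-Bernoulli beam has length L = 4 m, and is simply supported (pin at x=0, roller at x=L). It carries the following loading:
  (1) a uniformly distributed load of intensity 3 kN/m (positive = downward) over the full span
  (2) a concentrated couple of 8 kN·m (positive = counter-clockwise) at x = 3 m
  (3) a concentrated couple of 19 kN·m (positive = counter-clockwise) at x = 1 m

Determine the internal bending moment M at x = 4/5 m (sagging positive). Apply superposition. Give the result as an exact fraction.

Load 1 — uniform load w=3 kN/m over full span:
  M_1 = wx(L-x)/2 = 3·(4/5)·(4-(4/5))/2 = 96/25 kN·m
Load 2 — applied couple M₀=8 kN·m at a=3 m (b=L-a=1):
  M_2 = M₀x/L  [x≤a] = 8·(4/5)/4 = 8/5 kN·m
Load 3 — applied couple M₀=19 kN·m at a=1 m (b=L-a=3):
  M_3 = M₀x/L  [x≤a] = 19·(4/5)/4 = 19/5 kN·m
Superposition: M = Σ M_i = 231/25 kN·m ≈ 9.240000 kN·m

M(4/5) = 231/25 kN·m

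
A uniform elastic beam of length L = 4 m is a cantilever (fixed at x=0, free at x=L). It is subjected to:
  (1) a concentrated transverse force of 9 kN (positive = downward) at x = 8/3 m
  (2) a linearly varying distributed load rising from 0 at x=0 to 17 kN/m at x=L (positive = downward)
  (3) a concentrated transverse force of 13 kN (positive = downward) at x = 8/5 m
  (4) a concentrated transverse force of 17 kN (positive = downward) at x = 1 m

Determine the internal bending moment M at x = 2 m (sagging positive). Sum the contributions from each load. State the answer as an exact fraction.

Load 1 — point force P=9 kN at a=8/3 m (b=L-a=4/3):
  M_1 = -P(a-x)  [x≤a] = -9·((8/3)-2) = -6 kN·m
Load 2 — triangular load w₀=17 kN/m (0→w₀ over full span):
  M_2 = w₀Lx/2 - w₀L²/3 - w₀x³/(6L) = 17·4·2/2 - 17·4²/3 - 17·2³/(6·4) = -85/3 kN·m
Load 3 — point force P=13 kN at a=8/5 m (b=L-a=12/5):
  M_3 = 0  [x>a] = 0 kN·m
Load 4 — point force P=17 kN at a=1 m (b=L-a=3):
  M_4 = 0  [x>a] = 0 kN·m
Superposition: M = Σ M_i = -103/3 kN·m ≈ -34.333333 kN·m

M(2) = -103/3 kN·m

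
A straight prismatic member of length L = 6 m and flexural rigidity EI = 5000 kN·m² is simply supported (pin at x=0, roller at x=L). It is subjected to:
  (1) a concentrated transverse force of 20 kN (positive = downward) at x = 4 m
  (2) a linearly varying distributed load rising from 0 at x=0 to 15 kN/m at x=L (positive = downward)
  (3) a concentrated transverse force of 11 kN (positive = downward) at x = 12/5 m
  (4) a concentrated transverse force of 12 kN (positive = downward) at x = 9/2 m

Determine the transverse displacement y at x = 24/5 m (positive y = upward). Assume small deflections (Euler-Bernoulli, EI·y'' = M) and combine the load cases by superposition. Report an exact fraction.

y(24/5) = -6734981/187500000 m

Load 1 — point force P=20 kN at a=4 m (b=L-a=2):
  y_1 = -Pa(L-x)(2Lx-a²-x²)/(6LEI)  [x>a] = -20·4·(6-(24/5))·(2·6·(24/5)-4²-(24/5)²)/(6·6·5000) = -464/46875 m
Load 2 — triangular load w₀=15 kN/m (0→w₀ over full span):
  y_2 = -w₀x(7L⁴-10L²x²+3x⁴)/(360LEI) = -15·(24/5)·(7·6⁴-10·6²·(24/5)²+3·(24/5)⁴)/(360·6·5000) = -30861/1953125 m
Load 3 — point force P=11 kN at a=12/5 m (b=L-a=18/5):
  y_3 = -Pa(L-x)(2Lx-a²-x²)/(6LEI)  [x>a] = -11·(12/5)·(6-(24/5))·(2·6·(24/5)-(12/5)²-(24/5)²)/(6·6·5000) = -396/78125 m
Load 4 — point force P=12 kN at a=9/2 m (b=L-a=3/2):
  y_4 = -Pa(L-x)(2Lx-a²-x²)/(6LEI)  [x>a] = -12·(9/2)·(6-(24/5))·(2·6·(24/5)-(9/2)²-(24/5)²)/(6·6·5000) = -12879/2500000 m
Superposition: y = Σ y_i = -6734981/187500000 m ≈ -0.035920 m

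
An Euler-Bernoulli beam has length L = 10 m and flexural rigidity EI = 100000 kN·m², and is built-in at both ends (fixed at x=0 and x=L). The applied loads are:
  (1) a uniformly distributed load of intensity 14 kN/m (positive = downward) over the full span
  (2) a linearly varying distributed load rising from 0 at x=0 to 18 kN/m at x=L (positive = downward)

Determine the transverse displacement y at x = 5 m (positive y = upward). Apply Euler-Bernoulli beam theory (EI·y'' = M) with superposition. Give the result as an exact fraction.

y(5) = -23/3840 m

Load 1 — uniform load w=14 kN/m over full span:
  y_1 = -wx²(L-x)²/(24EI) = -14·5²·(10-5)²/(24·100000) = -7/1920 m
Load 2 — triangular load w₀=18 kN/m (0→w₀ over full span):
  y_2 = -w₀x²(L-x)²(x+2L)/(120LEI) = -18·5²·(10-5)²·(5+2·10)/(120·10·100000) = -3/1280 m
Superposition: y = Σ y_i = -23/3840 m ≈ -0.005990 m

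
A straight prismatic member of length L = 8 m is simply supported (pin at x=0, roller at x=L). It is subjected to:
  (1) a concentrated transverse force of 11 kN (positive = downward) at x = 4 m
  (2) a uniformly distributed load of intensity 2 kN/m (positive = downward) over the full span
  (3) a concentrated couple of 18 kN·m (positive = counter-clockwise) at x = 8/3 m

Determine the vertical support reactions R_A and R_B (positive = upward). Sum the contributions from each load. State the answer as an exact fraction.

Load 1 — point force P=11 kN at a=4 m (b=L-a=4):
  R_A = Pb/L = 11·4/8 = 11/2 kN
  R_B = Pa/L = 11·4/8 = 11/2 kN
Load 2 — uniform load w=2 kN/m over full span:
  R_A = wL/2 = 2·8/2 = 8 kN
  R_B = wL/2 = 2·8/2 = 8 kN
Load 3 — applied couple M₀=18 kN·m at a=8/3 m (b=L-a=16/3):
  R_A = M₀/L = 18/8 = 9/4 kN
  R_B = -M₀/L = -18/8 = -9/4 kN
Superposition: R_A = 63/4 kN, R_B = 45/4 kN

R_A = 63/4 kN, R_B = 45/4 kN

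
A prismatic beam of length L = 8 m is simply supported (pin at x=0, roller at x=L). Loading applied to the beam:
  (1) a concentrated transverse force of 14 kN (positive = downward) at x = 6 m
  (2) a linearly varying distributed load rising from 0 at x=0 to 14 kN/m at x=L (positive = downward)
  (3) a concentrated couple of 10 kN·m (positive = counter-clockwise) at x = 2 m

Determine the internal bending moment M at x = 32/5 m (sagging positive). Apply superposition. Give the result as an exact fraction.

Load 1 — point force P=14 kN at a=6 m (b=L-a=2):
  M_1 = Pa(L-x)/L  [x>a] = 14·6·(8-(32/5))/8 = 84/5 kN·m
Load 2 — triangular load w₀=14 kN/m (0→w₀ over full span):
  M_2 = w₀Lx/6 - w₀x³/(6L) = 14·8·(32/5)/6 - 14·(32/5)³/(6·8) = 5376/125 kN·m
Load 3 — applied couple M₀=10 kN·m at a=2 m (b=L-a=6):
  M_3 = M₀x/L - M₀  [x>a] = 10·(32/5)/8 - 10 = -2 kN·m
Superposition: M = Σ M_i = 7226/125 kN·m ≈ 57.808000 kN·m

M(32/5) = 7226/125 kN·m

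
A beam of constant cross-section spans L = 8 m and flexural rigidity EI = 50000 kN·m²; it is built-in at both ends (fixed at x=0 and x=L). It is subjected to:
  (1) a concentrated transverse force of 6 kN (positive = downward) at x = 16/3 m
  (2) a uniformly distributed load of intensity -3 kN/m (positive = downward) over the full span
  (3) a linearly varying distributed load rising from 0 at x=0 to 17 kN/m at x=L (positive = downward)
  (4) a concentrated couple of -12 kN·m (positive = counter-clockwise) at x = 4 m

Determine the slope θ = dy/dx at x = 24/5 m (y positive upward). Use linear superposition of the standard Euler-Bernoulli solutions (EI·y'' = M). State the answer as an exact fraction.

Load 1 — point force P=6 kN at a=16/3 m (b=L-a=8/3):
  θ_1 = -Pb²x(2aL-(3a+b)x)/(2L³EI)  [x≤a] = -6·(8/3)²·(24/5)·(2·(16/3)·8-(3·(16/3)+(8/3))·(24/5))/(2·8³·50000) = 4/234375 rad
Load 2 — uniform load w=-3 kN/m over full span:
  θ_2 = -wx(L-x)(L-2x)/(12EI) = -(-3)·(24/5)·(8-(24/5))·(8-2·(24/5))/(12·50000) = -48/390625 rad
Load 3 — triangular load w₀=17 kN/m (0→w₀ over full span):
  θ_3 = -w₀(2x(L-x)(L-2x)(x+2L)+x²(L-x)²)/(120LEI) = -17·(2·(24/5)·(8-(24/5))·(8-2·(24/5))·((24/5)+2·8)+(24/5)²·(8-(24/5))²)/(120·8·50000) = 544/1953125 rad
Load 4 — applied couple M₀=-12 kN·m at a=4 m (b=L-a=4):
  θ_4 = (R_Ax²/2 - M_Ax - M₀(x-a))/EI  [x>a] with R_A=-9/4, M_A=-3 = ((-9/4)·(24/5)²/2 - (-3)·(24/5) - (-12)·((24/5)-4))/50000 = -3/78125 rad
Superposition: θ = Σ θ_i = 787/5859375 rad ≈ 0.000134 rad

θ(24/5) = 787/5859375 rad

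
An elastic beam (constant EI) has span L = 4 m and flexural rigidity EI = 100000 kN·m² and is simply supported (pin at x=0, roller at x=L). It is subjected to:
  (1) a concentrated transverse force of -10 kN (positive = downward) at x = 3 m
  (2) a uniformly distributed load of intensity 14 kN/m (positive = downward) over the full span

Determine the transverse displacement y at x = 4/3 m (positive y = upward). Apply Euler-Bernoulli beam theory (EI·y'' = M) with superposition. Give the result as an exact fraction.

y(4/3) = -8071/24300000 m

Load 1 — point force P=-10 kN at a=3 m (b=L-a=1):
  y_1 = -Pbx(L²-b²-x²)/(6LEI)  [x≤a] = -(-10)·1·(4/3)·(4²-1²-(4/3)²)/(6·4·100000) = 119/1620000 m
Load 2 — uniform load w=14 kN/m over full span:
  y_2 = -wx(L³-2Lx²+x³)/(24EI) = -14·(4/3)·(4³-2·4·(4/3)²+(4/3)³)/(24·100000) = -308/759375 m
Superposition: y = Σ y_i = -8071/24300000 m ≈ -0.000332 m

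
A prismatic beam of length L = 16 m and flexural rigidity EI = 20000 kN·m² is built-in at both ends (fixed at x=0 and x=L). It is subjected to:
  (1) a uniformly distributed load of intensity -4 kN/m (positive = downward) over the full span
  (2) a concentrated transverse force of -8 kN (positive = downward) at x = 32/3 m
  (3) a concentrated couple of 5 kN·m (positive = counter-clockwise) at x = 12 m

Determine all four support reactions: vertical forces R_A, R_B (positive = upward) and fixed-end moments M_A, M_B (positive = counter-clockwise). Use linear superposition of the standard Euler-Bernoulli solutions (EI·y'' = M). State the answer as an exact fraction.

R_A = -116545/3456 kN, M_A = -40285/432 kN·m, R_B = -132287/3456 kN, M_B = 44651/432 kN·m

Load 1 — uniform load w=-4 kN/m over full span:
  R_A = wL/2 = (-4)·16/2 = -32 kN
  M_A = wL²/12 = (-4)·16²/12 = -256/3 kN·m
  R_B = wL/2 = (-4)·16/2 = -32 kN
  M_B = -wL²/12 = -(-4)·16²/12 = 256/3 kN·m
Load 2 — point force P=-8 kN at a=32/3 m (b=L-a=16/3):
  R_A = Pb²(3a+b)/L³ = (-8)·(16/3)²·(3·(32/3)+(16/3))/16³ = -56/27 kN
  M_A = Pab²/L² = (-8)·(32/3)·(16/3)²/16² = -256/27 kN·m
  R_B = Pa²(a+3b)/L³ = (-8)·(32/3)²·((32/3)+3·(16/3))/16³ = -160/27 kN
  M_B = -Pa²b/L² = -(-8)·(32/3)²·(16/3)/16² = 512/27 kN·m
Load 3 — applied couple M₀=5 kN·m at a=12 m (b=L-a=4):
  R_A = 6M₀ab/L³ = 6·5·12·4/16³ = 45/128 kN
  M_A = M₀b(2a-b)/L² = 5·4·(2·12-4)/16² = 25/16 kN·m
  R_B = -6M₀ab/L³ = -6·5·12·4/16³ = -45/128 kN
  M_B = M₀a(2b-a)/L² = 5·12·(2·4-12)/16² = -15/16 kN·m
Superposition: R_A = -116545/3456 kN, M_A = -40285/432 kN·m, R_B = -132287/3456 kN, M_B = 44651/432 kN·m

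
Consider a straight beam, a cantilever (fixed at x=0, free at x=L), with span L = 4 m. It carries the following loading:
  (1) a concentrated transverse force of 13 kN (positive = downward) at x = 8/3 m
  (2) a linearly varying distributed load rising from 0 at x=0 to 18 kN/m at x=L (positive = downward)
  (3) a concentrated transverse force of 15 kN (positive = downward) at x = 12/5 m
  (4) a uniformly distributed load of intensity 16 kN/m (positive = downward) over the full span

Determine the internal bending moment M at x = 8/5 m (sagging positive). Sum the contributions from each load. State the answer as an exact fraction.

M(8/5) = -42532/375 kN·m

Load 1 — point force P=13 kN at a=8/3 m (b=L-a=4/3):
  M_1 = -P(a-x)  [x≤a] = -13·((8/3)-(8/5)) = -208/15 kN·m
Load 2 — triangular load w₀=18 kN/m (0→w₀ over full span):
  M_2 = w₀Lx/2 - w₀L²/3 - w₀x³/(6L) = 18·4·(8/5)/2 - 18·4²/3 - 18·(8/5)³/(6·4) = -5184/125 kN·m
Load 3 — point force P=15 kN at a=12/5 m (b=L-a=8/5):
  M_3 = -P(a-x)  [x≤a] = -15·((12/5)-(8/5)) = -12 kN·m
Load 4 — uniform load w=16 kN/m over full span:
  M_4 = -w(L-x)²/2 = -16·(4-(8/5))²/2 = -1152/25 kN·m
Superposition: M = Σ M_i = -42532/375 kN·m ≈ -113.418667 kN·m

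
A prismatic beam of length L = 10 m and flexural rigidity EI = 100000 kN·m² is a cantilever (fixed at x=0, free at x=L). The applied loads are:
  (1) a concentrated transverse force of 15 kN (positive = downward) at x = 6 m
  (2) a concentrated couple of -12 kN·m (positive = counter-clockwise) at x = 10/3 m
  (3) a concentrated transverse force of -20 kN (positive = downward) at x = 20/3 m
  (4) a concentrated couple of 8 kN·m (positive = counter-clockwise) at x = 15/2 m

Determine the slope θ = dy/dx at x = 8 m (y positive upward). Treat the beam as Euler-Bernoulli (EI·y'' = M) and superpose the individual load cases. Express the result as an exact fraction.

θ(8) = 7/3600 rad

Load 1 — point force P=15 kN at a=6 m (b=L-a=4):
  θ_1 = -Pa²/(2EI)  [x>a] = -15·6²/(2·100000) = -27/10000 rad
Load 2 — applied couple M₀=-12 kN·m at a=10/3 m (b=L-a=20/3):
  θ_2 = M₀a/EI  [x>a] = (-12)·(10/3)/100000 = -1/2500 rad
Load 3 — point force P=-20 kN at a=20/3 m (b=L-a=10/3):
  θ_3 = -Pa²/(2EI)  [x>a] = -(-20)·(20/3)²/(2·100000) = 1/225 rad
Load 4 — applied couple M₀=8 kN·m at a=15/2 m (b=L-a=5/2):
  θ_4 = M₀a/EI  [x>a] = 8·(15/2)/100000 = 3/5000 rad
Superposition: θ = Σ θ_i = 7/3600 rad ≈ 0.001944 rad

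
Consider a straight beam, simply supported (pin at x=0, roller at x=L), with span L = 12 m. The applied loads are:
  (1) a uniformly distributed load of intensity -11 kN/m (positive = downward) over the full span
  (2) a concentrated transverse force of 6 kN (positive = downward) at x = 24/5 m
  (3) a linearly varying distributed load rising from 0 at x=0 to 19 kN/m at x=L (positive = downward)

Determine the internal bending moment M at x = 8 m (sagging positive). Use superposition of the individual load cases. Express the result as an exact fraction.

M(8) = 112/45 kN·m

Load 1 — uniform load w=-11 kN/m over full span:
  M_1 = wx(L-x)/2 = (-11)·8·(12-8)/2 = -176 kN·m
Load 2 — point force P=6 kN at a=24/5 m (b=L-a=36/5):
  M_2 = Pa(L-x)/L  [x>a] = 6·(24/5)·(12-8)/12 = 48/5 kN·m
Load 3 — triangular load w₀=19 kN/m (0→w₀ over full span):
  M_3 = w₀Lx/6 - w₀x³/(6L) = 19·12·8/6 - 19·8³/(6·12) = 1520/9 kN·m
Superposition: M = Σ M_i = 112/45 kN·m ≈ 2.488889 kN·m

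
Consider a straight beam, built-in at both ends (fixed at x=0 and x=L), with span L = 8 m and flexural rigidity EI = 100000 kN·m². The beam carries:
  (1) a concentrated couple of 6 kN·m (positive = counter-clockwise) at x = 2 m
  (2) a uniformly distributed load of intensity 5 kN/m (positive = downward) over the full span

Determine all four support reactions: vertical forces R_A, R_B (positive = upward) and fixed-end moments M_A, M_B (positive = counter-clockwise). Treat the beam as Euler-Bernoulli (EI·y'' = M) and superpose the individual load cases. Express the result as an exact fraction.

Load 1 — applied couple M₀=6 kN·m at a=2 m (b=L-a=6):
  R_A = 6M₀ab/L³ = 6·6·2·6/8³ = 27/32 kN
  M_A = M₀b(2a-b)/L² = 6·6·(2·2-6)/8² = -9/8 kN·m
  R_B = -6M₀ab/L³ = -6·6·2·6/8³ = -27/32 kN
  M_B = M₀a(2b-a)/L² = 6·2·(2·6-2)/8² = 15/8 kN·m
Load 2 — uniform load w=5 kN/m over full span:
  R_A = wL/2 = 5·8/2 = 20 kN
  M_A = wL²/12 = 5·8²/12 = 80/3 kN·m
  R_B = wL/2 = 5·8/2 = 20 kN
  M_B = -wL²/12 = -5·8²/12 = -80/3 kN·m
Superposition: R_A = 667/32 kN, M_A = 613/24 kN·m, R_B = 613/32 kN, M_B = -595/24 kN·m

R_A = 667/32 kN, M_A = 613/24 kN·m, R_B = 613/32 kN, M_B = -595/24 kN·m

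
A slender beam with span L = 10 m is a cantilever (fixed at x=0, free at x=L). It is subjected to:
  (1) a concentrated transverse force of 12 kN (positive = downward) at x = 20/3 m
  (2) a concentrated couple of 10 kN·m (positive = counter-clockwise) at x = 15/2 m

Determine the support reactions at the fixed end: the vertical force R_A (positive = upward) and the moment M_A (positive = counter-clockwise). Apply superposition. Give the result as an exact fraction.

R_A = 12 kN, M_A = 70 kN·m

Load 1 — point force P=12 kN at a=20/3 m (b=L-a=10/3):
  R_A = P = 12 kN
  M_A = Pa = 12·(20/3) = 80 kN·m
Load 2 — applied couple M₀=10 kN·m at a=15/2 m (b=L-a=5/2):
  R_A = 0 kN
  M_A = -M₀ = -10 kN·m
Superposition: R_A = 12 kN, M_A = 70 kN·m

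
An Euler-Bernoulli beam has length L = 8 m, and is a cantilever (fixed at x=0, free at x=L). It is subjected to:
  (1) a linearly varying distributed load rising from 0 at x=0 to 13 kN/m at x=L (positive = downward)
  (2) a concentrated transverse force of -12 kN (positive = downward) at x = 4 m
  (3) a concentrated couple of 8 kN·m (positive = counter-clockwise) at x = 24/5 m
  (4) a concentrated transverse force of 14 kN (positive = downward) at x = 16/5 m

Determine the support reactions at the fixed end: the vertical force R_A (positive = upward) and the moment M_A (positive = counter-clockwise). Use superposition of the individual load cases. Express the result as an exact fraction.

R_A = 54 kN, M_A = 3992/15 kN·m

Load 1 — triangular load w₀=13 kN/m (0→w₀ over full span):
  R_A = w₀L/2 = 13·8/2 = 52 kN
  M_A = w₀L²/3 = 13·8²/3 = 832/3 kN·m
Load 2 — point force P=-12 kN at a=4 m (b=L-a=4):
  R_A = P = (-12) = -12 kN
  M_A = Pa = (-12)·4 = -48 kN·m
Load 3 — applied couple M₀=8 kN·m at a=24/5 m (b=L-a=16/5):
  R_A = 0 kN
  M_A = -M₀ = -8 kN·m
Load 4 — point force P=14 kN at a=16/5 m (b=L-a=24/5):
  R_A = P = 14 kN
  M_A = Pa = 14·(16/5) = 224/5 kN·m
Superposition: R_A = 54 kN, M_A = 3992/15 kN·m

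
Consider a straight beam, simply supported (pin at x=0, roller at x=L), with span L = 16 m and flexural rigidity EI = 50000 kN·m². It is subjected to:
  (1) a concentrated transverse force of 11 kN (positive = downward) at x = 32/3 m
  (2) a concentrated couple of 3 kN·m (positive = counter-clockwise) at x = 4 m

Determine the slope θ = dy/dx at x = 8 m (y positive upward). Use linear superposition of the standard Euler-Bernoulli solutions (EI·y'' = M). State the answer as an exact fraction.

Load 1 — point force P=11 kN at a=32/3 m (b=L-a=16/3):
  θ_1 = -Pb(L²-b²-3x²)/(6LEI)  [x≤a] = -11·(16/3)·(16²-(16/3)²-3·8²)/(6·16·50000) = -22/50625 rad
Load 2 — applied couple M₀=3 kN·m at a=4 m (b=L-a=12):
  θ_2 = (M₀x²/(2L)-M₀(x-a)+C₁)/EI  [x>a] with C₁=M₀(3b²-L²)/(6L)=11/2 = (3·8²/(2·16)-3·(8-4)+(11/2))/50000 = -1/100000 rad
Superposition: θ = Σ θ_i = -3601/8100000 rad ≈ -0.000445 rad

θ(8) = -3601/8100000 rad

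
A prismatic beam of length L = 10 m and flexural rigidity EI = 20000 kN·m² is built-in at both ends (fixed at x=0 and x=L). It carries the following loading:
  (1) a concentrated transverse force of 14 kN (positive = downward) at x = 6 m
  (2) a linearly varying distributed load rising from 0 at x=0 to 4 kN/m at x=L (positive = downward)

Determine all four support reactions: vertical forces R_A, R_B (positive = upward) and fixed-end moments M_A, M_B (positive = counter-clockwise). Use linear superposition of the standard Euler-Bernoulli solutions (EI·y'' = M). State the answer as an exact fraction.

R_A = 1366/125 kN, M_A = 2008/75 kN·m, R_B = 2884/125 kN, M_B = -1004/25 kN·m

Load 1 — point force P=14 kN at a=6 m (b=L-a=4):
  R_A = Pb²(3a+b)/L³ = 14·4²·(3·6+4)/10³ = 616/125 kN
  M_A = Pab²/L² = 14·6·4²/10² = 336/25 kN·m
  R_B = Pa²(a+3b)/L³ = 14·6²·(6+3·4)/10³ = 1134/125 kN
  M_B = -Pa²b/L² = -14·6²·4/10² = -504/25 kN·m
Load 2 — triangular load w₀=4 kN/m (0→w₀ over full span):
  R_A = 3w₀L/20 = 3·4·10/20 = 6 kN
  M_A = w₀L²/30 = 4·10²/30 = 40/3 kN·m
  R_B = 7w₀L/20 = 7·4·10/20 = 14 kN
  M_B = -w₀L²/20 = -4·10²/20 = -20 kN·m
Superposition: R_A = 1366/125 kN, M_A = 2008/75 kN·m, R_B = 2884/125 kN, M_B = -1004/25 kN·m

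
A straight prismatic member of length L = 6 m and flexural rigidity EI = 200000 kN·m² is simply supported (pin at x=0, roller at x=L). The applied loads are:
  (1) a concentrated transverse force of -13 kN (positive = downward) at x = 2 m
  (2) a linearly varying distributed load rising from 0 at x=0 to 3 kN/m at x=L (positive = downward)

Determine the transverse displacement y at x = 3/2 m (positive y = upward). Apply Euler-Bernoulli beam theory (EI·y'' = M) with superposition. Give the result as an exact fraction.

y(3/2) = 6517/61440000 m

Load 1 — point force P=-13 kN at a=2 m (b=L-a=4):
  y_1 = -Pbx(L²-b²-x²)/(6LEI)  [x≤a] = -(-13)·4·(3/2)·(6²-4²-(3/2)²)/(6·6·200000) = 923/4800000 m
Load 2 — triangular load w₀=3 kN/m (0→w₀ over full span):
  y_2 = -w₀x(7L⁴-10L²x²+3x⁴)/(360LEI) = -3·(3/2)·(7·6⁴-10·6²·(3/2)²+3·(3/2)⁴)/(360·6·200000) = -8829/102400000 m
Superposition: y = Σ y_i = 6517/61440000 m ≈ 0.000106 m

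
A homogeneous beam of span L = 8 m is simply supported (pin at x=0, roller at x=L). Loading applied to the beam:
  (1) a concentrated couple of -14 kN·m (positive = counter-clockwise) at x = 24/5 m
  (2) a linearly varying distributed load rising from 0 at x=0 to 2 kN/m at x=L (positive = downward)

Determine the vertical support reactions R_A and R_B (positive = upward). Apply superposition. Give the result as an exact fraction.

R_A = 11/12 kN, R_B = 85/12 kN

Load 1 — applied couple M₀=-14 kN·m at a=24/5 m (b=L-a=16/5):
  R_A = M₀/L = (-14)/8 = -7/4 kN
  R_B = -M₀/L = -(-14)/8 = 7/4 kN
Load 2 — triangular load w₀=2 kN/m (0→w₀ over full span):
  R_A = w₀L/6 = 2·8/6 = 8/3 kN
  R_B = w₀L/3 = 2·8/3 = 16/3 kN
Superposition: R_A = 11/12 kN, R_B = 85/12 kN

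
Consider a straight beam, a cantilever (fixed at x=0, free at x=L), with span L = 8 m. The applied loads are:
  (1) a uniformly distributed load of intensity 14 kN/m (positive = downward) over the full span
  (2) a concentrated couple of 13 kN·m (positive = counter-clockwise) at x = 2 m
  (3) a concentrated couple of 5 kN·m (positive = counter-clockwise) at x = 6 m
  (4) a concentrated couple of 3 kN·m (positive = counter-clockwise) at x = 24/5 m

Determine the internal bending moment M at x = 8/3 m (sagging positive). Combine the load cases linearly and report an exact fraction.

M(8/3) = -1720/9 kN·m

Load 1 — uniform load w=14 kN/m over full span:
  M_1 = -w(L-x)²/2 = -14·(8-(8/3))²/2 = -1792/9 kN·m
Load 2 — applied couple M₀=13 kN·m at a=2 m (b=L-a=6):
  M_2 = 0  [x>a] = 0 kN·m
Load 3 — applied couple M₀=5 kN·m at a=6 m (b=L-a=2):
  M_3 = M₀  [x≤a] = 5 = 5 kN·m
Load 4 — applied couple M₀=3 kN·m at a=24/5 m (b=L-a=16/5):
  M_4 = M₀  [x≤a] = 3 = 3 kN·m
Superposition: M = Σ M_i = -1720/9 kN·m ≈ -191.111111 kN·m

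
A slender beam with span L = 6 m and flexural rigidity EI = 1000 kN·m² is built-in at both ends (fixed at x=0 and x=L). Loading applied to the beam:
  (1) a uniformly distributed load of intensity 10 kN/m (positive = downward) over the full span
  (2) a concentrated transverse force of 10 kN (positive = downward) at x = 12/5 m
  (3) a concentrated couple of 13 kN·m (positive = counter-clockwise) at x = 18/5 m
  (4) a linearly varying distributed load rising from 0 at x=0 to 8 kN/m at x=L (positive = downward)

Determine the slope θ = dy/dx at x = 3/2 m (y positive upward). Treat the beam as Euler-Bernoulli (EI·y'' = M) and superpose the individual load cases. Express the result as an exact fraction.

Load 1 — uniform load w=10 kN/m over full span:
  θ_1 = -wx(L-x)(L-2x)/(12EI) = -10·(3/2)·(6-(3/2))·(6-2·(3/2))/(12·1000) = -27/1600 rad
Load 2 — point force P=10 kN at a=12/5 m (b=L-a=18/5):
  θ_2 = -Pb²x(2aL-(3a+b)x)/(2L³EI)  [x≤a] = -10·(18/5)²·(3/2)·(2·(12/5)·6-(3·(12/5)+(18/5))·(3/2))/(2·6³·1000) = -567/100000 rad
Load 3 — applied couple M₀=13 kN·m at a=18/5 m (b=L-a=12/5):
  θ_3 = (R_Ax²/2 - M_Ax)/EI  [x≤a] with R_A=78/25, M_A=104/25 = ((78/25)·(3/2)²/2 - (104/25)·(3/2))/1000 = -273/100000 rad
Load 4 — triangular load w₀=8 kN/m (0→w₀ over full span):
  θ_4 = -w₀(2x(L-x)(L-2x)(x+2L)+x²(L-x)²)/(120LEI) = -8·(2·(3/2)·(6-(3/2))·(6-2·(3/2))·((3/2)+2·6)+(3/2)²·(6-(3/2))²)/(120·6·1000) = -1053/160000 rad
Superposition: θ = Σ θ_i = -5097/160000 rad ≈ -0.031856 rad

θ(3/2) = -5097/160000 rad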